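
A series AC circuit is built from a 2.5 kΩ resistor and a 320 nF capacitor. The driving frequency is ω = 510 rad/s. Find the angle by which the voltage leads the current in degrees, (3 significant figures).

-67.8°

X_C = 1/(ωC) = 6130 Ω
Z = 2500 − j6130 Ω
|Z| = √(2500² + 6130²) = 6620 Ω
∠Z = arctan(-6130/2500) = -67.8°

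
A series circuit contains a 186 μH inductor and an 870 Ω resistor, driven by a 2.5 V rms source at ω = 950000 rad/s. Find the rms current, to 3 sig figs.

2.82 mA

X_L = ωL = 177 Ω
Z = 870 + j177 Ω
|Z| = √(870² + 177²) = 888 Ω
I = V/|Z| = 2.5/888 = 2.82 mA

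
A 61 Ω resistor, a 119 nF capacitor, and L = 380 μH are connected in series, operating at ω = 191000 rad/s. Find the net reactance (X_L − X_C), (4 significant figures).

28.58 Ω

X_L = ωL = 72.58 Ω
X_C = 1/(ωC) = 44.00 Ω
X = 72.58 − 44.00 = 28.58 Ω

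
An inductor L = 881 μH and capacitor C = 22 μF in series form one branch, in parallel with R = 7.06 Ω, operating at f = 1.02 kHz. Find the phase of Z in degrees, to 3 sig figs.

ω = 2πf = 6409 rad/s
X_L = ωL = 5.65 Ω
X_C = 1/(ωC) = 7.09 Ω
Branch 1: Z₁ = R = 7.06 Ω
Branch 2 (series LC): Z₂ = j(X_L − X_C) = −j1.45 Ω
Parallel: Z = Z₁Z₂/(Z₁+Z₂), |Z| = 1.42 Ω, ∠Z = -78.4°

-78.4°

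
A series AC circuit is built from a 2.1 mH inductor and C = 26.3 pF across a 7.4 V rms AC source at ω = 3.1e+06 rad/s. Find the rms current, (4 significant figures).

1.286 mA

X_L = ωL = 6510 Ω
X_C = 1/(ωC) = 12270 Ω
Net reactance X = X_L − X_C = -5755 Ω
Z = − j5755 Ω
|Z| = √(0² + 5755²) = 5755 Ω
I = V/|Z| = 7.4/5755 = 1.286 mA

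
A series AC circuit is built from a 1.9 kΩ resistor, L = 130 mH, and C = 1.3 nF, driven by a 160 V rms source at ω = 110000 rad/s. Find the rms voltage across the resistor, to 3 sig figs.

X_L = ωL = 14300 Ω
X_C = 1/(ωC) = 6990 Ω
Net reactance X = X_L − X_C = 7310 Ω
Z = 1900 + j7310 Ω
|Z| = √(1900² + 7310²) = 7550 Ω
I = V/|Z| = 21.2 mA
V_R = I·|Z_R| = 0.0212 × 1900 = 40.3 V

40.3 V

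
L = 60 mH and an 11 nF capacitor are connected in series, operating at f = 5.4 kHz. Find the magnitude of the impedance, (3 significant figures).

644 Ω

ω = 2πf = 33930 rad/s
X_L = ωL = 2040 Ω
X_C = 1/(ωC) = 2680 Ω
Net reactance X = X_L − X_C = -644 Ω
Z = − j644 Ω
|Z| = √(0² + 644²) = 644 Ω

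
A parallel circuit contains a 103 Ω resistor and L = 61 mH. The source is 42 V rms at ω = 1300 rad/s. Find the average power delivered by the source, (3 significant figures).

17.1 W

X_L = ωL = 79.3 Ω
Parallel: admittances add. Y = 1/R + 1/(jωL)
Y = (0.00971 − j0.0126) S
|Y| = 0.0159 S → |Z| = 1/|Y| = 62.8 Ω, ∠Z = −∠Y = 52.4°
I = V/|Z| = 668 mA
P = VI cos φ = 42 × 0.668 × cos(52.4°) = 17.1 W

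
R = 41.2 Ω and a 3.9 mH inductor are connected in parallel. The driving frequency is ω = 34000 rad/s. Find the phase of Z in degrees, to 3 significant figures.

X_L = ωL = 133 Ω
Parallel: admittances add. Y = 1/R + 1/(jωL)
Y = (0.0243 − j0.00754) S
|Y| = 0.0254 S → |Z| = 1/|Y| = 39.3 Ω, ∠Z = −∠Y = 17.3°

17.3°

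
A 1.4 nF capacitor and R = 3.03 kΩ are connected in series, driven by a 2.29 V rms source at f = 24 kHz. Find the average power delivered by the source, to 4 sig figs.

ω = 2πf = 150800 rad/s
X_C = 1/(ωC) = 4737 Ω
Z = 3030 − j4737 Ω
|Z| = √(3030² + 4737²) = 5623 Ω
∠Z = arctan(-4737/3030) = -57.39°
I = V/|Z| = 407.3 μA
P = VI cos φ = 2.29 × 0.0004073 × cos(-57.39°) = 502.6 μW

502.6 μW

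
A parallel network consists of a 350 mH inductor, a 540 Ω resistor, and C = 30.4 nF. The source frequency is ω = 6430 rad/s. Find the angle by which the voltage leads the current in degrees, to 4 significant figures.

7.654°

X_L = ωL = 2250 Ω
X_C = 1/(ωC) = 5116 Ω
Parallel: admittances add. Y = 1/R + 1/(jωL) + jωC
Y = (0.001852 − j0.0002489) S
|Y| = 0.001869 S → |Z| = 1/|Y| = 535.2 Ω, ∠Z = −∠Y = 7.654°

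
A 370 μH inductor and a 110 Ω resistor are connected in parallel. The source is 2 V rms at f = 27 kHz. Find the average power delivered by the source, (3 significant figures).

ω = 2πf = 169600 rad/s
X_L = ωL = 62.8 Ω
Parallel: admittances add. Y = 1/R + 1/(jωL)
Y = (0.00909 − j0.0159) S
|Y| = 0.0183 S → |Z| = 1/|Y| = 54.5 Ω, ∠Z = −∠Y = 60.3°
I = V/|Z| = 36.7 mA
P = VI cos φ = 2 × 0.0367 × cos(60.3°) = 36.4 mW

36.4 mW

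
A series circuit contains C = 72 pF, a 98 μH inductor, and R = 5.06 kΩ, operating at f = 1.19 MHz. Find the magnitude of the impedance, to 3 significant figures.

5180 Ω

ω = 2πf = 7.477e+06 rad/s
X_L = ωL = 733 Ω
X_C = 1/(ωC) = 1860 Ω
Net reactance X = X_L − X_C = -1120 Ω
Z = 5060 − j1120 Ω
|Z| = √(5060² + 1120²) = 5180 Ω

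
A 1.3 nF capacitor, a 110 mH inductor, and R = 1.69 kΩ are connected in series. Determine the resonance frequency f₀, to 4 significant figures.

ω₀ = 1/√(LC) = 1/√(0.11 × 1.3e-09) = 83620 rad/s
f₀ = ω₀/(2π) = 13.31 kHz

13.31 kHz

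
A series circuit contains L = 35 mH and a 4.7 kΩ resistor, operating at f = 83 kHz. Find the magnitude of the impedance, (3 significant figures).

ω = 2πf = 521500 rad/s
X_L = ωL = 18300 Ω
Z = 4700 + j18300 Ω
|Z| = √(4700² + 18300²) = 18800 Ω

18800 Ω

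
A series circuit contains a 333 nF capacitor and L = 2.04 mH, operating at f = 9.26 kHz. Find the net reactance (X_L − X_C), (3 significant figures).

ω = 2πf = 58180 rad/s
X_L = ωL = 119 Ω
X_C = 1/(ωC) = 51.6 Ω
X = 119 − 51.6 = 67.1 Ω

67.1 Ω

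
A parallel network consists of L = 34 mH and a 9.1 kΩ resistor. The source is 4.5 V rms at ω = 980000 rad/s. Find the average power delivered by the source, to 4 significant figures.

2.225 mW

X_L = ωL = 33320 Ω
Parallel: admittances add. Y = 1/R + 1/(jωL)
Y = (0.0001099 − j3.001e-05) S
|Y| = 0.0001139 S → |Z| = 1/|Y| = 8778 Ω, ∠Z = −∠Y = 15.28°
I = V/|Z| = 512.6 μA
P = VI cos φ = 4.5 × 0.0005126 × cos(15.28°) = 2.225 mW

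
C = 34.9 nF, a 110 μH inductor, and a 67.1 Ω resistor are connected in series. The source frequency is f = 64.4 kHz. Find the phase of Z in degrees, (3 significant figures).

ω = 2πf = 404600 rad/s
X_L = ωL = 44.5 Ω
X_C = 1/(ωC) = 70.8 Ω
Net reactance X = X_L − X_C = -26.3 Ω
Z = 67.1 − j26.3 Ω
|Z| = √(67.1² + 26.3²) = 72.1 Ω
∠Z = arctan(-26.3/67.1) = -21.4°

-21.4°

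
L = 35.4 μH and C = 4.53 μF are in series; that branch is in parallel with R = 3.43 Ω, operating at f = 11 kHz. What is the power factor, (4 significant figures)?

0.2129

ω = 2πf = 69120 rad/s
X_L = ωL = 2.447 Ω
X_C = 1/(ωC) = 3.194 Ω
Branch 1: Z₁ = R = 3.430 Ω
Branch 2 (series LC): Z₂ = j(X_L − X_C) = −j0.7473 Ω
Parallel: Z = Z₁Z₂/(Z₁+Z₂), |Z| = 0.7302 Ω, ∠Z = -77.71°
cos φ = cos(-77.71°) = 0.2129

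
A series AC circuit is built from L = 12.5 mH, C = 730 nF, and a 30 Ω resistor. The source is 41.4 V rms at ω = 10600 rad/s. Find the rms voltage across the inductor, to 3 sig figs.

182 V

X_L = ωL = 132 Ω
X_C = 1/(ωC) = 129 Ω
Net reactance X = X_L − X_C = 3.27 Ω
Z = 30.0 + j3.27 Ω
|Z| = √(30.0² + 3.27²) = 30.2 Ω
I = V/|Z| = 1.37 A
V_L = I·|Z_L| = 1.37 × 132 = 182 V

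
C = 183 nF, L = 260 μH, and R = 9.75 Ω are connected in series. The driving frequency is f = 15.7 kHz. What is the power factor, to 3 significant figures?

0.311

ω = 2πf = 98650 rad/s
X_L = ωL = 25.6 Ω
X_C = 1/(ωC) = 55.4 Ω
Net reactance X = X_L − X_C = -29.7 Ω
Z = 9.75 − j29.7 Ω
|Z| = √(9.75² + 29.7²) = 31.3 Ω
∠Z = arctan(-29.7/9.75) = -71.9°
cos φ = cos(-71.9°) = 0.311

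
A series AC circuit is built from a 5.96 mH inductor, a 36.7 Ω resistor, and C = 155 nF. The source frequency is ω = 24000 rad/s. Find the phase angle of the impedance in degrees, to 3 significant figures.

X_L = ωL = 143 Ω
X_C = 1/(ωC) = 269 Ω
Net reactance X = X_L − X_C = -126 Ω
Z = 36.7 − j126 Ω
|Z| = √(36.7² + 126²) = 131 Ω
∠Z = arctan(-126/36.7) = -73.7°

-73.7°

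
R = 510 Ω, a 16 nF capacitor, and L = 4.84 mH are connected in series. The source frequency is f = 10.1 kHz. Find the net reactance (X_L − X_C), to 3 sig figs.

ω = 2πf = 63460 rad/s
X_L = ωL = 307 Ω
X_C = 1/(ωC) = 985 Ω
X = 307 − 985 = -678 Ω

-678 Ω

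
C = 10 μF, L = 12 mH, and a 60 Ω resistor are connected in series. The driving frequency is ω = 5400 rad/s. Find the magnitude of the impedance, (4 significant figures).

75.78 Ω

X_L = ωL = 64.80 Ω
X_C = 1/(ωC) = 18.52 Ω
Net reactance X = X_L − X_C = 46.28 Ω
Z = 60.00 + j46.28 Ω
|Z| = √(60.00² + 46.28²) = 75.78 Ω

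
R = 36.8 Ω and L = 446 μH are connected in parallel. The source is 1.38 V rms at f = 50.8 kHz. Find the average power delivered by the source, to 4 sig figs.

ω = 2πf = 319200 rad/s
X_L = ωL = 142.4 Ω
Parallel: admittances add. Y = 1/R + 1/(jωL)
Y = (0.02717 − j0.007025) S
|Y| = 0.02807 S → |Z| = 1/|Y| = 35.63 Ω, ∠Z = −∠Y = 14.49°
I = V/|Z| = 38.73 mA
P = VI cos φ = 1.38 × 0.03873 × cos(14.49°) = 51.75 mW

51.75 mW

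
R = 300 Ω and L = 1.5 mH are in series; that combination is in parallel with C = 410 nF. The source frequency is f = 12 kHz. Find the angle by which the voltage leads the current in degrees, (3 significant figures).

-84.4°

ω = 2πf = 75400 rad/s
X_L = ωL = 113 Ω
X_C = 1/(ωC) = 32.3 Ω
Branch 1 (R+jX_L): Z₁ = 300 + j113 Ω, |Z₁| = 321 Ω
Branch 2 (−jX_C): Z₂ = −j32.3 Ω
Parallel: Z = Z₁Z₂/(Z₁+Z₂), |Z| = 33.4 Ω, ∠Z = -84.4°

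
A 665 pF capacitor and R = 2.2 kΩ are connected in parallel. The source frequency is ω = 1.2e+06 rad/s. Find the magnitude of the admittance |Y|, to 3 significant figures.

X_C = 1/(ωC) = 1250 Ω
Parallel: admittances add. Y = 1/R + jωC
Y = (0.000455 + j0.000798) S
|Y| = 0.000918 S → |Z| = 1/|Y| = 1090 Ω, ∠Z = −∠Y = -60.3°

918 μS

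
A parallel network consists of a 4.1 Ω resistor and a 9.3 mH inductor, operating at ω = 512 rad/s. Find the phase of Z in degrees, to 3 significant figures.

40.7°

X_L = ωL = 4.76 Ω
Parallel: admittances add. Y = 1/R + 1/(jωL)
Y = (0.244 − j0.210) S
|Y| = 0.322 S → |Z| = 1/|Y| = 3.11 Ω, ∠Z = −∠Y = 40.7°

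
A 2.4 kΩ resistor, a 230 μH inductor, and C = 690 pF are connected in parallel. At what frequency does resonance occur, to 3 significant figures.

400 kHz

ω₀ = 1/√(LC) = 1/√(0.00023 × 6.9e-10) = 2.51e+06 rad/s
f₀ = ω₀/(2π) = 400 kHz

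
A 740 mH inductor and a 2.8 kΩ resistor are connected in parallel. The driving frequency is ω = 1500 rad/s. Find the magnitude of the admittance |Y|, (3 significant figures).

969 μS

X_L = ωL = 1110 Ω
Parallel: admittances add. Y = 1/R + 1/(jωL)
Y = (0.000357 − j0.000901) S
|Y| = 0.000969 S → |Z| = 1/|Y| = 1030 Ω, ∠Z = −∠Y = 68.4°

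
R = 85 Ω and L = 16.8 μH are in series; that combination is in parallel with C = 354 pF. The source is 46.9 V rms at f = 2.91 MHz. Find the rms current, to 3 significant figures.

ω = 2πf = 1.828e+07 rad/s
X_L = ωL = 307 Ω
X_C = 1/(ωC) = 154 Ω
Branch 1 (R+jX_L): Z₁ = 85.0 + j307 Ω, |Z₁| = 319 Ω
Branch 2 (−jX_C): Z₂ = −j154 Ω
Parallel: Z = Z₁Z₂/(Z₁+Z₂), |Z| = 282 Ω, ∠Z = -76.4°
I = V/|Z| = 46.9/282 = 166 mA

166 mA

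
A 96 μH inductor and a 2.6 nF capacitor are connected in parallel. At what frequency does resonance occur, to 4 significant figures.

ω₀ = 1/√(LC) = 1/√(9.6e-05 × 2.6e-09) = 2.002e+06 rad/s
f₀ = ω₀/(2π) = 318.6 kHz

318.6 kHz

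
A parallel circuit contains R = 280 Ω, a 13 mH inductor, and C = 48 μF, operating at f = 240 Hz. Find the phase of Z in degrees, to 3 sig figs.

ω = 2πf = 1508 rad/s
X_L = ωL = 19.6 Ω
X_C = 1/(ωC) = 13.8 Ω
Parallel: admittances add. Y = 1/R + 1/(jωL) + jωC
Y = (0.00357 + j0.0214) S
|Y| = 0.0217 S → |Z| = 1/|Y| = 46.2 Ω, ∠Z = −∠Y = -80.5°

-80.5°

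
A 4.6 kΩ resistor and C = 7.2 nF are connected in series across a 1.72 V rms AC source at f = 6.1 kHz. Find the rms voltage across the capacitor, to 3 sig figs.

1.06 V

ω = 2πf = 38330 rad/s
X_C = 1/(ωC) = 3620 Ω
Z = 4600 − j3620 Ω
|Z| = √(4600² + 3620²) = 5860 Ω
I = V/|Z| = 294 μA
V_C = I·|Z_C| = 0.000294 × 3620 = 1.06 V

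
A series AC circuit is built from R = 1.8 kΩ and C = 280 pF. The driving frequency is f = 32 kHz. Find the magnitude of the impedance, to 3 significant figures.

ω = 2πf = 201100 rad/s
X_C = 1/(ωC) = 17800 Ω
Z = 1800 − j17800 Ω
|Z| = √(1800² + 17800²) = 17900 Ω

17900 Ω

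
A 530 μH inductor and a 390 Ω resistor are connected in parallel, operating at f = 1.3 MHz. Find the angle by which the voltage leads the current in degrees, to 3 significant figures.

ω = 2πf = 8.168e+06 rad/s
X_L = ωL = 4330 Ω
Parallel: admittances add. Y = 1/R + 1/(jωL)
Y = (0.00256 − j0.000231) S
|Y| = 0.00257 S → |Z| = 1/|Y| = 388 Ω, ∠Z = −∠Y = 5.15°

5.15°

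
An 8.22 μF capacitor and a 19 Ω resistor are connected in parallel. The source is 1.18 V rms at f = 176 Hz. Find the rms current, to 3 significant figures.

63.0 mA

ω = 2πf = 1106 rad/s
X_C = 1/(ωC) = 110 Ω
Parallel: admittances add. Y = 1/R + jωC
Y = (0.0526 + j0.00909) S
|Y| = 0.0534 S → |Z| = 1/|Y| = 18.7 Ω, ∠Z = −∠Y = -9.80°
I = V/|Z| = 1.18/18.7 = 63.0 mA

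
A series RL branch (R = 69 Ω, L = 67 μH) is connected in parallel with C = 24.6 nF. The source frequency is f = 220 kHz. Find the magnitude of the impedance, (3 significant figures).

36.3 Ω

ω = 2πf = 1.382e+06 rad/s
X_L = ωL = 92.6 Ω
X_C = 1/(ωC) = 29.4 Ω
Branch 1 (R+jX_L): Z₁ = 69.0 + j92.6 Ω, |Z₁| = 115 Ω
Branch 2 (−jX_C): Z₂ = −j29.4 Ω
Parallel: Z = Z₁Z₂/(Z₁+Z₂), |Z| = 36.3 Ω, ∠Z = -79.2°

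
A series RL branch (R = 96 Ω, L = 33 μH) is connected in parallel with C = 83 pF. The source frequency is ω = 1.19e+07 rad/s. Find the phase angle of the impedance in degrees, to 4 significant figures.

X_L = ωL = 392.7 Ω
X_C = 1/(ωC) = 1012 Ω
Branch 1 (R+jX_L): Z₁ = 96.00 + j392.7 Ω, |Z₁| = 404.3 Ω
Branch 2 (−jX_C): Z₂ = −j1012 Ω
Parallel: Z = Z₁Z₂/(Z₁+Z₂), |Z| = 652.6 Ω, ∠Z = 67.46°

67.46°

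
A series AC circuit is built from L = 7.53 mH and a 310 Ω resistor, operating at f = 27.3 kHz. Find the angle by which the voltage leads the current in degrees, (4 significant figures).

76.50°

ω = 2πf = 171500 rad/s
X_L = ωL = 1292 Ω
Z = 310.0 + j1292 Ω
|Z| = √(310.0² + 1292²) = 1328 Ω
∠Z = arctan(1292/310.0) = 76.50°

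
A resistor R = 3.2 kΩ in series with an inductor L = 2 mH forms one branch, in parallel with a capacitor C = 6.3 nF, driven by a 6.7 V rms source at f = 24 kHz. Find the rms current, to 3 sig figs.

ω = 2πf = 150800 rad/s
X_L = ωL = 302 Ω
X_C = 1/(ωC) = 1050 Ω
Branch 1 (R+jX_L): Z₁ = 3200 + j302 Ω, |Z₁| = 3210 Ω
Branch 2 (−jX_C): Z₂ = −j1050 Ω
Parallel: Z = Z₁Z₂/(Z₁+Z₂), |Z| = 1030 Ω, ∠Z = -71.4°
I = V/|Z| = 6.7/1030 = 6.51 mA

6.51 mA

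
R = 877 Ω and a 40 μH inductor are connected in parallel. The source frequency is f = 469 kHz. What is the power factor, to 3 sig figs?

ω = 2πf = 2.947e+06 rad/s
X_L = ωL = 118 Ω
Parallel: admittances add. Y = 1/R + 1/(jωL)
Y = (0.00114 − j0.00848) S
|Y| = 0.00856 S → |Z| = 1/|Y| = 117 Ω, ∠Z = −∠Y = 82.3°
cos φ = cos(82.3°) = 0.133

0.133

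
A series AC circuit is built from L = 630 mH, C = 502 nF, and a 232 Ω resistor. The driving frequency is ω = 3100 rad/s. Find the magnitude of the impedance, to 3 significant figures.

1330 Ω

X_L = ωL = 1950 Ω
X_C = 1/(ωC) = 643 Ω
Net reactance X = X_L − X_C = 1310 Ω
Z = 232 + j1310 Ω
|Z| = √(232² + 1310²) = 1330 Ω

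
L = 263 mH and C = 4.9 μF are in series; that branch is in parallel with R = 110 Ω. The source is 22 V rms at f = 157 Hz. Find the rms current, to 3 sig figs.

ω = 2πf = 986.5 rad/s
X_L = ωL = 259 Ω
X_C = 1/(ωC) = 207 Ω
Branch 1: Z₁ = R = 110 Ω
Branch 2 (series LC): Z₂ = j(X_L − X_C) = j52.6 Ω
Parallel: Z = Z₁Z₂/(Z₁+Z₂), |Z| = 47.4 Ω, ∠Z = 64.5°
I = V/|Z| = 22/47.4 = 464 mA

464 mA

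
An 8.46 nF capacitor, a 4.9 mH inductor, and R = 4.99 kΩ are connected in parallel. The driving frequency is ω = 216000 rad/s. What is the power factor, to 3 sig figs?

X_L = ωL = 1060 Ω
X_C = 1/(ωC) = 547 Ω
Parallel: admittances add. Y = 1/R + 1/(jωL) + jωC
Y = (0.000200 + j0.000883) S
|Y| = 0.000905 S → |Z| = 1/|Y| = 1100 Ω, ∠Z = −∠Y = -77.2°
cos φ = cos(-77.2°) = 0.221

0.221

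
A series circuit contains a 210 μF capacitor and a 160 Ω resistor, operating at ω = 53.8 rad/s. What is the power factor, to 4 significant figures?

X_C = 1/(ωC) = 88.51 Ω
Z = 160.0 − j88.51 Ω
|Z| = √(160.0² + 88.51²) = 182.9 Ω
∠Z = arctan(-88.51/160.0) = -28.95°
cos φ = cos(-28.95°) = 0.8750

0.8750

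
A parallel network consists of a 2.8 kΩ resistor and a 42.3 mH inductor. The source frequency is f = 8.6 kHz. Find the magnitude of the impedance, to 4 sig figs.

ω = 2πf = 54040 rad/s
X_L = ωL = 2286 Ω
Parallel: admittances add. Y = 1/R + 1/(jωL)
Y = (0.0003571 − j0.0004375) S
|Y| = 0.0005648 S → |Z| = 1/|Y| = 1771 Ω, ∠Z = −∠Y = 50.77°

1771 Ω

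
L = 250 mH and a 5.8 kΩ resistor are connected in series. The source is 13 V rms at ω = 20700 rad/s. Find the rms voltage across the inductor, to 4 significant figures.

X_L = ωL = 5175 Ω
Z = 5800 + j5175 Ω
|Z| = √(5800² + 5175²) = 7773 Ω
I = V/|Z| = 1.672 mA
V_L = I·|Z_L| = 0.001672 × 5175 = 8.655 V

8.655 V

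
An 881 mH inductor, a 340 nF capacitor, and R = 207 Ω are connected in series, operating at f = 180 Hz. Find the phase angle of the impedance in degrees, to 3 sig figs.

-82.6°

ω = 2πf = 1131 rad/s
X_L = ωL = 996 Ω
X_C = 1/(ωC) = 2600 Ω
Net reactance X = X_L − X_C = -1600 Ω
Z = 207 − j1600 Ω
|Z| = √(207² + 1600²) = 1620 Ω
∠Z = arctan(-1600/207) = -82.6°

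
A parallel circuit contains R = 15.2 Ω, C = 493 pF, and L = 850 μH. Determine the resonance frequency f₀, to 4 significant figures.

ω₀ = 1/√(LC) = 1/√(0.00085 × 4.93e-10) = 1.545e+06 rad/s
f₀ = ω₀/(2π) = 245.9 kHz

245.9 kHz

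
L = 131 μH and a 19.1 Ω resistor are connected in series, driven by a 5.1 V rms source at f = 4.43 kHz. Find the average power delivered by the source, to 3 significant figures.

ω = 2πf = 27830 rad/s
X_L = ωL = 3.65 Ω
Z = 19.1 + j3.65 Ω
|Z| = √(19.1² + 3.65²) = 19.4 Ω
∠Z = arctan(3.65/19.1) = 10.8°
I = V/|Z| = 262 mA
P = VI cos φ = 5.1 × 0.262 × cos(10.8°) = 1.31 W

1.31 W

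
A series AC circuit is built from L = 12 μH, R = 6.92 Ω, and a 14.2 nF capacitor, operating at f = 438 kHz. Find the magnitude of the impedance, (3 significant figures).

10.2 Ω

ω = 2πf = 2.752e+06 rad/s
X_L = ωL = 33.0 Ω
X_C = 1/(ωC) = 25.6 Ω
Net reactance X = X_L − X_C = 7.44 Ω
Z = 6.92 + j7.44 Ω
|Z| = √(6.92² + 7.44²) = 10.2 Ω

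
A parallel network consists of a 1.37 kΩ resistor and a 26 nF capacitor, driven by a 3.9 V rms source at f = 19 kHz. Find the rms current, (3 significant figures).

ω = 2πf = 119400 rad/s
X_C = 1/(ωC) = 322 Ω
Parallel: admittances add. Y = 1/R + jωC
Y = (0.000730 + j0.00310) S
|Y| = 0.00319 S → |Z| = 1/|Y| = 314 Ω, ∠Z = −∠Y = -76.8°
I = V/|Z| = 3.9/314 = 12.4 mA

12.4 mA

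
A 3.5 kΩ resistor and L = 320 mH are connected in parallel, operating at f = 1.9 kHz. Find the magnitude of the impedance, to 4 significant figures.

ω = 2πf = 11940 rad/s
X_L = ωL = 3820 Ω
Parallel: admittances add. Y = 1/R + 1/(jωL)
Y = (0.0002857 − j0.0002618) S
|Y| = 0.0003875 S → |Z| = 1/|Y| = 2581 Ω, ∠Z = −∠Y = 42.50°

2581 Ω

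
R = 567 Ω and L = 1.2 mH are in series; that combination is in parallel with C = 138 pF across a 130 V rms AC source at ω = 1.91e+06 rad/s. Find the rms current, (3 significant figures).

23.3 mA

X_L = ωL = 2290 Ω
X_C = 1/(ωC) = 3790 Ω
Branch 1 (R+jX_L): Z₁ = 567 + j2290 Ω, |Z₁| = 2360 Ω
Branch 2 (−jX_C): Z₂ = −j3790 Ω
Parallel: Z = Z₁Z₂/(Z₁+Z₂), |Z| = 5580 Ω, ∠Z = 55.4°
I = V/|Z| = 130/5580 = 23.3 mA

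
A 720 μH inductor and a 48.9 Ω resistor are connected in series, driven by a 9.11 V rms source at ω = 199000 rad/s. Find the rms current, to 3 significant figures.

60.2 mA

X_L = ωL = 143 Ω
Z = 48.9 + j143 Ω
|Z| = √(48.9² + 143²) = 151 Ω
I = V/|Z| = 9.11/151 = 60.2 mA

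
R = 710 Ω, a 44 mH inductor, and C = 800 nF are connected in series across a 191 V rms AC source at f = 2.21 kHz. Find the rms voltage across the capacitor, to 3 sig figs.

19.5 V

ω = 2πf = 13890 rad/s
X_L = ωL = 611 Ω
X_C = 1/(ωC) = 90.0 Ω
Net reactance X = X_L − X_C = 521 Ω
Z = 710 + j521 Ω
|Z| = √(710² + 521²) = 881 Ω
I = V/|Z| = 217 mA
V_C = I·|Z_C| = 0.217 × 90.0 = 19.5 V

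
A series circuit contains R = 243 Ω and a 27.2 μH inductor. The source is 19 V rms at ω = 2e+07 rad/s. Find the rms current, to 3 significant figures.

31.9 mA

X_L = ωL = 544 Ω
Z = 243 + j544 Ω
|Z| = √(243² + 544²) = 596 Ω
I = V/|Z| = 19/596 = 31.9 mA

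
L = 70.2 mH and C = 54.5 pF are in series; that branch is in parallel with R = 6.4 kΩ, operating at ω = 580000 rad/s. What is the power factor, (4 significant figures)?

0.8174

X_L = ωL = 40720 Ω
X_C = 1/(ωC) = 31640 Ω
Branch 1: Z₁ = R = 6400 Ω
Branch 2 (series LC): Z₂ = j(X_L − X_C) = j9080 Ω
Parallel: Z = Z₁Z₂/(Z₁+Z₂), |Z| = 5231 Ω, ∠Z = 35.18°
cos φ = cos(35.18°) = 0.8174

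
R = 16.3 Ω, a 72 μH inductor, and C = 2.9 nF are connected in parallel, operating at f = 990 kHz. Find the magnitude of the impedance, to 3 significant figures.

ω = 2πf = 6.22e+06 rad/s
X_L = ωL = 448 Ω
X_C = 1/(ωC) = 55.4 Ω
Parallel: admittances add. Y = 1/R + 1/(jωL) + jωC
Y = (0.0613 + j0.0158) S
|Y| = 0.0634 S → |Z| = 1/|Y| = 15.8 Ω, ∠Z = −∠Y = -14.4°

15.8 Ω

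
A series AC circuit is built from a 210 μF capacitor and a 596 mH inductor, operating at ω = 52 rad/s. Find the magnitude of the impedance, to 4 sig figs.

X_L = ωL = 30.99 Ω
X_C = 1/(ωC) = 91.58 Ω
Net reactance X = X_L − X_C = -60.58 Ω
Z = − j60.58 Ω
|Z| = √(0² + 60.58²) = 60.58 Ω

60.58 Ω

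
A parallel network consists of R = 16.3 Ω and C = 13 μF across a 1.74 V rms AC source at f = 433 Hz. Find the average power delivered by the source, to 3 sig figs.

ω = 2πf = 2721 rad/s
X_C = 1/(ωC) = 28.3 Ω
Parallel: admittances add. Y = 1/R + jωC
Y = (0.0613 + j0.0354) S
|Y| = 0.0708 S → |Z| = 1/|Y| = 14.1 Ω, ∠Z = −∠Y = -30.0°
I = V/|Z| = 123 mA
P = VI cos φ = 1.74 × 0.123 × cos(-30.0°) = 186 mW

186 mW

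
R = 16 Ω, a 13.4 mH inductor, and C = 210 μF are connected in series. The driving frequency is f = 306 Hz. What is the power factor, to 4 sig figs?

ω = 2πf = 1923 rad/s
X_L = ωL = 25.76 Ω
X_C = 1/(ωC) = 2.477 Ω
Net reactance X = X_L − X_C = 23.29 Ω
Z = 16.00 + j23.29 Ω
|Z| = √(16.00² + 23.29²) = 28.25 Ω
∠Z = arctan(23.29/16.00) = 55.51°
cos φ = cos(55.51°) = 0.5663

0.5663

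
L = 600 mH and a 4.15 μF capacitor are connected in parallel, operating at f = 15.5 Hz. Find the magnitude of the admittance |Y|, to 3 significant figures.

ω = 2πf = 97.39 rad/s
X_L = ωL = 58.4 Ω
X_C = 1/(ωC) = 2470 Ω
Parallel: admittances add. Y = 1/(jωL) + jωC
Y = (0 − j0.0167) S
|Y| = 0.0167 S → |Z| = 1/|Y| = 59.8 Ω, ∠Z = −∠Y = 90.0°

16.7 mS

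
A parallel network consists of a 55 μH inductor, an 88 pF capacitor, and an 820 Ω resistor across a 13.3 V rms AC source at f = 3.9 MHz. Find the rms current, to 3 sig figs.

24.8 mA

ω = 2πf = 2.45e+07 rad/s
X_L = ωL = 1350 Ω
X_C = 1/(ωC) = 464 Ω
Parallel: admittances add. Y = 1/R + 1/(jωL) + jωC
Y = (0.00122 + j0.00141) S
|Y| = 0.00187 S → |Z| = 1/|Y| = 535 Ω, ∠Z = −∠Y = -49.2°
I = V/|Z| = 13.3/535 = 24.8 mA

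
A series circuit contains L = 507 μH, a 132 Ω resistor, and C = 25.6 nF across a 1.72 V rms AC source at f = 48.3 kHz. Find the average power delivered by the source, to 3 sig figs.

ω = 2πf = 303500 rad/s
X_L = ωL = 154 Ω
X_C = 1/(ωC) = 129 Ω
Net reactance X = X_L − X_C = 25.1 Ω
Z = 132 + j25.1 Ω
|Z| = √(132² + 25.1²) = 134 Ω
∠Z = arctan(25.1/132) = 10.8°
I = V/|Z| = 12.8 mA
P = VI cos φ = 1.72 × 0.0128 × cos(10.8°) = 21.6 mW

21.6 mW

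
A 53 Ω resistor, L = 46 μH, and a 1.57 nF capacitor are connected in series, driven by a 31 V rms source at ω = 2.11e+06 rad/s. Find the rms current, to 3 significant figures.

X_L = ωL = 97.1 Ω
X_C = 1/(ωC) = 302 Ω
Net reactance X = X_L − X_C = -205 Ω
Z = 53.0 − j205 Ω
|Z| = √(53.0² + 205²) = 212 Ω
I = V/|Z| = 31/212 = 147 mA

147 mA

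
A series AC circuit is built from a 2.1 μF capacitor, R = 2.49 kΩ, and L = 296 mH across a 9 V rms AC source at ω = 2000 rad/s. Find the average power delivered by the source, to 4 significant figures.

X_L = ωL = 592.0 Ω
X_C = 1/(ωC) = 238.1 Ω
Net reactance X = X_L − X_C = 353.9 Ω
Z = 2490 + j353.9 Ω
|Z| = √(2490² + 353.9²) = 2515 Ω
∠Z = arctan(353.9/2490) = 8.089°
I = V/|Z| = 3.578 mA
P = VI cos φ = 9 × 0.003578 × cos(8.089°) = 31.89 mW

31.89 mW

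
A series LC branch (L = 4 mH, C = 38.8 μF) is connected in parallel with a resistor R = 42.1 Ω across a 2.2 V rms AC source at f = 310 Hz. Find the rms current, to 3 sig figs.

408 mA

ω = 2πf = 1948 rad/s
X_L = ωL = 7.79 Ω
X_C = 1/(ωC) = 13.2 Ω
Branch 1: Z₁ = R = 42.1 Ω
Branch 2 (series LC): Z₂ = j(X_L − X_C) = −j5.44 Ω
Parallel: Z = Z₁Z₂/(Z₁+Z₂), |Z| = 5.40 Ω, ∠Z = -82.6°
I = V/|Z| = 2.2/5.40 = 408 mA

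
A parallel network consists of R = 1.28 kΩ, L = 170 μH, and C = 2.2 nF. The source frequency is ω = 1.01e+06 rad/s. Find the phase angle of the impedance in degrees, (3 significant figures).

77.8°

X_L = ωL = 172 Ω
X_C = 1/(ωC) = 450 Ω
Parallel: admittances add. Y = 1/R + 1/(jωL) + jωC
Y = (0.000781 − j0.00360) S
|Y| = 0.00369 S → |Z| = 1/|Y| = 271 Ω, ∠Z = −∠Y = 77.8°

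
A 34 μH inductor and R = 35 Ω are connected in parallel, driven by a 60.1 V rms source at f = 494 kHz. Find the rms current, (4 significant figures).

1.809 A

ω = 2πf = 3.104e+06 rad/s
X_L = ωL = 105.5 Ω
Parallel: admittances add. Y = 1/R + 1/(jωL)
Y = (0.02857 − j0.009476) S
|Y| = 0.03010 S → |Z| = 1/|Y| = 33.22 Ω, ∠Z = −∠Y = 18.35°
I = V/|Z| = 60.1/33.22 = 1.809 A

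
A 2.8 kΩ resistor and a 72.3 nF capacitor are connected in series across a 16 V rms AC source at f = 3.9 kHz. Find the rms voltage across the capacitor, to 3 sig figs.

ω = 2πf = 24500 rad/s
X_C = 1/(ωC) = 564 Ω
Z = 2800 − j564 Ω
|Z| = √(2800² + 564²) = 2860 Ω
I = V/|Z| = 5.60 mA
V_C = I·|Z_C| = 0.00560 × 564 = 3.16 V

3.16 V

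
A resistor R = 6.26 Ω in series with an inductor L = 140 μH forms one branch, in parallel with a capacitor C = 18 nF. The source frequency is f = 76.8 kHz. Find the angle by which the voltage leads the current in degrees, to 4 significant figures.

77.21°

ω = 2πf = 482500 rad/s
X_L = ωL = 67.56 Ω
X_C = 1/(ωC) = 115.1 Ω
Branch 1 (R+jX_L): Z₁ = 6.260 + j67.56 Ω, |Z₁| = 67.85 Ω
Branch 2 (−jX_C): Z₂ = −j115.1 Ω
Parallel: Z = Z₁Z₂/(Z₁+Z₂), |Z| = 162.8 Ω, ∠Z = 77.21°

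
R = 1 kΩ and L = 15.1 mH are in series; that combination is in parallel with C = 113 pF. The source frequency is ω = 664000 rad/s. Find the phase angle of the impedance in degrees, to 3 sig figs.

67.5°

X_L = ωL = 10000 Ω
X_C = 1/(ωC) = 13300 Ω
Branch 1 (R+jX_L): Z₁ = 1000 + j10000 Ω, |Z₁| = 10100 Ω
Branch 2 (−jX_C): Z₂ = −j13300 Ω
Parallel: Z = Z₁Z₂/(Z₁+Z₂), |Z| = 38900 Ω, ∠Z = 67.5°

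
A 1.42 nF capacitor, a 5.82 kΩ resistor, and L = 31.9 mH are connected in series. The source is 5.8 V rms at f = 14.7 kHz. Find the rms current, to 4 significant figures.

ω = 2πf = 92360 rad/s
X_L = ωL = 2946 Ω
X_C = 1/(ωC) = 7625 Ω
Net reactance X = X_L − X_C = -4678 Ω
Z = 5820 − j4678 Ω
|Z| = √(5820² + 4678²) = 7467 Ω
I = V/|Z| = 5.8/7467 = 776.7 μA

776.7 μA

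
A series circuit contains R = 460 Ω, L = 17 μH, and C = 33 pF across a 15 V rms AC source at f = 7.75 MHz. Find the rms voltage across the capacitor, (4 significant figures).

18.53 V

ω = 2πf = 4.869e+07 rad/s
X_L = ωL = 827.8 Ω
X_C = 1/(ωC) = 622.3 Ω
Net reactance X = X_L − X_C = 205.5 Ω
Z = 460.0 + j205.5 Ω
|Z| = √(460.0² + 205.5²) = 503.8 Ω
I = V/|Z| = 29.77 mA
V_C = I·|Z_C| = 0.02977 × 622.3 = 18.53 V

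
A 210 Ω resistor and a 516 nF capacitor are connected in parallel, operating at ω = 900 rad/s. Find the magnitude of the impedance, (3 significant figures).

X_C = 1/(ωC) = 2150 Ω
Parallel: admittances add. Y = 1/R + jωC
Y = (0.00476 + j0.000464) S
|Y| = 0.00478 S → |Z| = 1/|Y| = 209 Ω, ∠Z = −∠Y = -5.57°

209 Ω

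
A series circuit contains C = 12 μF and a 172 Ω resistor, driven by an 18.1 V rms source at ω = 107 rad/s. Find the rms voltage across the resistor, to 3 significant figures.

X_C = 1/(ωC) = 779 Ω
Z = 172 − j779 Ω
|Z| = √(172² + 779²) = 798 Ω
I = V/|Z| = 22.7 mA
V_R = I·|Z_R| = 0.0227 × 172 = 3.90 V

3.90 V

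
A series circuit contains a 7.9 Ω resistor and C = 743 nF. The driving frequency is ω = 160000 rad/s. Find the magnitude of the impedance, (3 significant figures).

X_C = 1/(ωC) = 8.41 Ω
Z = 7.90 − j8.41 Ω
|Z| = √(7.90² + 8.41²) = 11.5 Ω

11.5 Ω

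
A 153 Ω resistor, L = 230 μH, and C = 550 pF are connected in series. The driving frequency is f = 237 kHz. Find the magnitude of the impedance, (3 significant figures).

ω = 2πf = 1.489e+06 rad/s
X_L = ωL = 342 Ω
X_C = 1/(ωC) = 1220 Ω
Net reactance X = X_L − X_C = -878 Ω
Z = 153 − j878 Ω
|Z| = √(153² + 878²) = 892 Ω

892 Ω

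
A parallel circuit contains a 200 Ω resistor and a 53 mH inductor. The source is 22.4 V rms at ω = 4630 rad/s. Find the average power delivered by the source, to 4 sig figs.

2.509 W

X_L = ωL = 245.4 Ω
Parallel: admittances add. Y = 1/R + 1/(jωL)
Y = (0.005000 − j0.004075) S
|Y| = 0.006450 S → |Z| = 1/|Y| = 155.0 Ω, ∠Z = −∠Y = 39.18°
I = V/|Z| = 144.5 mA
P = VI cos φ = 22.4 × 0.1445 × cos(39.18°) = 2.509 W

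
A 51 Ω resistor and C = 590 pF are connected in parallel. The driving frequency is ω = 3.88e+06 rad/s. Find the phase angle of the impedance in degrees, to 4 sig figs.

X_C = 1/(ωC) = 436.8 Ω
Parallel: admittances add. Y = 1/R + jωC
Y = (0.01961 + j0.002289) S
|Y| = 0.01974 S → |Z| = 1/|Y| = 50.66 Ω, ∠Z = −∠Y = -6.659°

-6.659°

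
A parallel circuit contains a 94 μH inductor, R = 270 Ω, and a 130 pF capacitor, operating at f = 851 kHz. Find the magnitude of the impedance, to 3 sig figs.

ω = 2πf = 5.347e+06 rad/s
X_L = ωL = 503 Ω
X_C = 1/(ωC) = 1440 Ω
Parallel: admittances add. Y = 1/R + 1/(jωL) + jωC
Y = (0.00370 − j0.00129) S
|Y| = 0.00392 S → |Z| = 1/|Y| = 255 Ω, ∠Z = −∠Y = 19.3°

255 Ω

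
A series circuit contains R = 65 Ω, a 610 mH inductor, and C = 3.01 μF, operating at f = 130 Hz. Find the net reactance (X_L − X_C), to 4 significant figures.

ω = 2πf = 816.8 rad/s
X_L = ωL = 498.3 Ω
X_C = 1/(ωC) = 406.7 Ω
X = 498.3 − 406.7 = 91.52 Ω

91.52 Ω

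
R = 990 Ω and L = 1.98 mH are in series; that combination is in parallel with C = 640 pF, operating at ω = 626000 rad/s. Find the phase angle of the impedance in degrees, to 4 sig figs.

X_L = ωL = 1239 Ω
X_C = 1/(ωC) = 2496 Ω
Branch 1 (R+jX_L): Z₁ = 990.0 + j1239 Ω, |Z₁| = 1586 Ω
Branch 2 (−jX_C): Z₂ = −j2496 Ω
Parallel: Z = Z₁Z₂/(Z₁+Z₂), |Z| = 2475 Ω, ∠Z = 13.15°

13.15°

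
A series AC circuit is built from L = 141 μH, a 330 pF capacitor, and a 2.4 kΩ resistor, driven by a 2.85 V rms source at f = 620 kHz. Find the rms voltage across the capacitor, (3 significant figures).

0.920 V

ω = 2πf = 3.896e+06 rad/s
X_L = ωL = 549 Ω
X_C = 1/(ωC) = 778 Ω
Net reactance X = X_L − X_C = -229 Ω
Z = 2400 − j229 Ω
|Z| = √(2400² + 229²) = 2410 Ω
I = V/|Z| = 1.18 mA
V_C = I·|Z_C| = 0.00118 × 778 = 0.920 V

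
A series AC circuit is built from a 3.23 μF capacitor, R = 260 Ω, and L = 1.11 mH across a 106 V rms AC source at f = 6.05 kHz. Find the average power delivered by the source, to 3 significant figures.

ω = 2πf = 38010 rad/s
X_L = ωL = 42.2 Ω
X_C = 1/(ωC) = 8.14 Ω
Net reactance X = X_L − X_C = 34.1 Ω
Z = 260 + j34.1 Ω
|Z| = √(260² + 34.1²) = 262 Ω
∠Z = arctan(34.1/260) = 7.46°
I = V/|Z| = 404 mA
P = VI cos φ = 106 × 0.404 × cos(7.46°) = 42.5 W

42.5 W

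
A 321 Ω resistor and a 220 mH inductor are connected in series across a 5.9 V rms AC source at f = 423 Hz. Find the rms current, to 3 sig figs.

ω = 2πf = 2658 rad/s
X_L = ωL = 585 Ω
Z = 321 + j585 Ω
|Z| = √(321² + 585²) = 667 Ω
I = V/|Z| = 5.9/667 = 8.85 mA

8.85 mA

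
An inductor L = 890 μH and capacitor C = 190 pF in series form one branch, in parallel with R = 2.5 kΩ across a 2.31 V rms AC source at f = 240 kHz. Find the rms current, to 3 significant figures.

1.42 mA

ω = 2πf = 1.508e+06 rad/s
X_L = ωL = 1340 Ω
X_C = 1/(ωC) = 3490 Ω
Branch 1: Z₁ = R = 2500 Ω
Branch 2 (series LC): Z₂ = j(X_L − X_C) = −j2150 Ω
Parallel: Z = Z₁Z₂/(Z₁+Z₂), |Z| = 1630 Ω, ∠Z = -49.3°
I = V/|Z| = 2.31/1630 = 1.42 mA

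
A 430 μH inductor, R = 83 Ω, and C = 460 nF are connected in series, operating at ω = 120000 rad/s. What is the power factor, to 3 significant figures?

X_L = ωL = 51.6 Ω
X_C = 1/(ωC) = 18.1 Ω
Net reactance X = X_L − X_C = 33.5 Ω
Z = 83.0 + j33.5 Ω
|Z| = √(83.0² + 33.5²) = 89.5 Ω
∠Z = arctan(33.5/83.0) = 22.0°
cos φ = cos(22.0°) = 0.927

0.927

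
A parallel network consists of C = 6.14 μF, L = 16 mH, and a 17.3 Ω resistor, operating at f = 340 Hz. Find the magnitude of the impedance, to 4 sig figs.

ω = 2πf = 2136 rad/s
X_L = ωL = 34.18 Ω
X_C = 1/(ωC) = 76.24 Ω
Parallel: admittances add. Y = 1/R + 1/(jωL) + jωC
Y = (0.05780 − j0.01614) S
|Y| = 0.06001 S → |Z| = 1/|Y| = 16.66 Ω, ∠Z = −∠Y = 15.60°

16.66 Ω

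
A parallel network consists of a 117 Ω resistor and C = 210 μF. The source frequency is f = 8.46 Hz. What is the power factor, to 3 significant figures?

0.608

ω = 2πf = 53.16 rad/s
X_C = 1/(ωC) = 89.6 Ω
Parallel: admittances add. Y = 1/R + jωC
Y = (0.00855 + j0.0112) S
|Y| = 0.0141 S → |Z| = 1/|Y| = 71.1 Ω, ∠Z = −∠Y = -52.6°
cos φ = cos(-52.6°) = 0.608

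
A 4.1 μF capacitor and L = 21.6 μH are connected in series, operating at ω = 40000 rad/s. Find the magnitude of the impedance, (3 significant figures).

5.23 Ω

X_L = ωL = 0.864 Ω
X_C = 1/(ωC) = 6.10 Ω
Net reactance X = X_L − X_C = -5.23 Ω
Z = − j5.23 Ω
|Z| = √(0² + 5.23²) = 5.23 Ω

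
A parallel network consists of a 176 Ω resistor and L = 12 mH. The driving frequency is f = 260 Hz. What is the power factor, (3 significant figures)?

ω = 2πf = 1634 rad/s
X_L = ωL = 19.6 Ω
Parallel: admittances add. Y = 1/R + 1/(jωL)
Y = (0.00568 − j0.0510) S
|Y| = 0.0513 S → |Z| = 1/|Y| = 19.5 Ω, ∠Z = −∠Y = 83.6°
cos φ = cos(83.6°) = 0.111

0.111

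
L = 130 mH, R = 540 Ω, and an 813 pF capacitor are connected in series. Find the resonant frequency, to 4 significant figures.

ω₀ = 1/√(LC) = 1/√(0.13 × 8.13e-10) = 97270 rad/s
f₀ = ω₀/(2π) = 15.48 kHz

15.48 kHz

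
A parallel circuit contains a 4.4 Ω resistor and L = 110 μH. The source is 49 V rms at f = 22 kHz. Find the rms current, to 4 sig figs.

ω = 2πf = 138200 rad/s
X_L = ωL = 15.21 Ω
Parallel: admittances add. Y = 1/R + 1/(jωL)
Y = (0.2273 − j0.06577) S
|Y| = 0.2366 S → |Z| = 1/|Y| = 4.227 Ω, ∠Z = −∠Y = 16.14°
I = V/|Z| = 49/4.227 = 11.59 A

11.59 A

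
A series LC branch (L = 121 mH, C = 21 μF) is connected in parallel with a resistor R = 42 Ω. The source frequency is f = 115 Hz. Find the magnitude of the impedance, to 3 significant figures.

19.2 Ω

ω = 2πf = 722.6 rad/s
X_L = ωL = 87.4 Ω
X_C = 1/(ωC) = 65.9 Ω
Branch 1: Z₁ = R = 42.0 Ω
Branch 2 (series LC): Z₂ = j(X_L − X_C) = j21.5 Ω
Parallel: Z = Z₁Z₂/(Z₁+Z₂), |Z| = 19.2 Ω, ∠Z = 62.9°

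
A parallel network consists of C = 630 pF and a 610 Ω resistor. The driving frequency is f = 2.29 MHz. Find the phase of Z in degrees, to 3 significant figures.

-79.7°

ω = 2πf = 1.439e+07 rad/s
X_C = 1/(ωC) = 110 Ω
Parallel: admittances add. Y = 1/R + jωC
Y = (0.00164 + j0.00906) S
|Y| = 0.00921 S → |Z| = 1/|Y| = 109 Ω, ∠Z = −∠Y = -79.7°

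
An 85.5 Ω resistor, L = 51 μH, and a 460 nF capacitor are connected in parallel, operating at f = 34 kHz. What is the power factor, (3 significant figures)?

0.875

ω = 2πf = 213600 rad/s
X_L = ωL = 10.9 Ω
X_C = 1/(ωC) = 10.2 Ω
Parallel: admittances add. Y = 1/R + 1/(jωL) + jωC
Y = (0.0117 + j0.00648) S
|Y| = 0.0134 S → |Z| = 1/|Y| = 74.8 Ω, ∠Z = −∠Y = -29.0°
cos φ = cos(-29.0°) = 0.875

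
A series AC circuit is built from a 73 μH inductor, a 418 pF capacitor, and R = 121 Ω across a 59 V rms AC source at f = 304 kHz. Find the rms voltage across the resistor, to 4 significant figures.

ω = 2πf = 1.91e+06 rad/s
X_L = ωL = 139.4 Ω
X_C = 1/(ωC) = 1252 Ω
Net reactance X = X_L − X_C = -1113 Ω
Z = 121.0 − j1113 Ω
|Z| = √(121.0² + 1113²) = 1120 Ω
I = V/|Z| = 52.70 mA
V_R = I·|Z_R| = 0.05270 × 121.0 = 6.376 V

6.376 V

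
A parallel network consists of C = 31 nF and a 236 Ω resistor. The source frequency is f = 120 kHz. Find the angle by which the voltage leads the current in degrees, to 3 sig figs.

-79.7°

ω = 2πf = 754000 rad/s
X_C = 1/(ωC) = 42.8 Ω
Parallel: admittances add. Y = 1/R + jωC
Y = (0.00424 + j0.0234) S
|Y| = 0.0238 S → |Z| = 1/|Y| = 42.1 Ω, ∠Z = −∠Y = -79.7°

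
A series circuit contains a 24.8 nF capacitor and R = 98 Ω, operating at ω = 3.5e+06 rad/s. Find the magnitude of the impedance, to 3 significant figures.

X_C = 1/(ωC) = 11.5 Ω
Z = 98.0 − j11.5 Ω
|Z| = √(98.0² + 11.5²) = 98.7 Ω

98.7 Ω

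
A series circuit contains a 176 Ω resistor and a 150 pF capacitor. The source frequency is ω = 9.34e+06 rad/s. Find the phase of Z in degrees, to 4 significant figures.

-76.15°

X_C = 1/(ωC) = 713.8 Ω
Z = 176.0 − j713.8 Ω
|Z| = √(176.0² + 713.8²) = 735.2 Ω
∠Z = arctan(-713.8/176.0) = -76.15°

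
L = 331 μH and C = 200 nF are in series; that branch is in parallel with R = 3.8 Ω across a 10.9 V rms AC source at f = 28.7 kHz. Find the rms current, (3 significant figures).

ω = 2πf = 180300 rad/s
X_L = ωL = 59.7 Ω
X_C = 1/(ωC) = 27.7 Ω
Branch 1: Z₁ = R = 3.80 Ω
Branch 2 (series LC): Z₂ = j(X_L − X_C) = j32.0 Ω
Parallel: Z = Z₁Z₂/(Z₁+Z₂), |Z| = 3.77 Ω, ∠Z = 6.78°
I = V/|Z| = 10.9/3.77 = 2.89 A

2.89 A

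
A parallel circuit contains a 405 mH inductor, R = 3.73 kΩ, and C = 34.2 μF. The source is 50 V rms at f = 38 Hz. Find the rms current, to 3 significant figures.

110 mA

ω = 2πf = 238.8 rad/s
X_L = ωL = 96.7 Ω
X_C = 1/(ωC) = 122 Ω
Parallel: admittances add. Y = 1/R + 1/(jωL) + jωC
Y = (0.000268 − j0.00218) S
|Y| = 0.00219 S → |Z| = 1/|Y| = 456 Ω, ∠Z = −∠Y = 83.0°
I = V/|Z| = 50/456 = 110 mA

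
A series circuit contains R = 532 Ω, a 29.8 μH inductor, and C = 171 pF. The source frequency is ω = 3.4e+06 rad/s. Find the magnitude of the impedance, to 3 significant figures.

1700 Ω

X_L = ωL = 101 Ω
X_C = 1/(ωC) = 1720 Ω
Net reactance X = X_L − X_C = -1620 Ω
Z = 532 − j1620 Ω
|Z| = √(532² + 1620²) = 1700 Ω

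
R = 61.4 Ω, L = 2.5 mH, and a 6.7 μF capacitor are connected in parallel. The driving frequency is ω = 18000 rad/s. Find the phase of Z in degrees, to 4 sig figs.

X_L = ωL = 45.00 Ω
X_C = 1/(ωC) = 8.292 Ω
Parallel: admittances add. Y = 1/R + 1/(jωL) + jωC
Y = (0.01629 + j0.09838) S
|Y| = 0.09972 S → |Z| = 1/|Y| = 10.03 Ω, ∠Z = −∠Y = -80.60°

-80.60°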